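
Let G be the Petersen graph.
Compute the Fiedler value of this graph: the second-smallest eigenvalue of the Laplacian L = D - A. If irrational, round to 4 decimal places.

The graph has 10 vertices and degree multiset [3, 3, 3, 3, 3, 3, 3, 3, 3, 3]; D is the diagonal matrix of degrees and L = D - A. The smallest Laplacian eigenvalue is always 0. The next one, lambda_2 = 2, measures how hard the graph is to disconnect: larger values mean better connectivity.

2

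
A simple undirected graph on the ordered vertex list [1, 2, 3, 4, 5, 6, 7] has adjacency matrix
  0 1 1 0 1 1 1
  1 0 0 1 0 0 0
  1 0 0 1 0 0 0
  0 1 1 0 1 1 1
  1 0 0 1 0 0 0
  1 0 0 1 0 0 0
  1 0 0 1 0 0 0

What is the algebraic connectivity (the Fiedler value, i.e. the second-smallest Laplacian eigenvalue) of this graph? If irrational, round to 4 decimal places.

2

Reading degrees in the order [1, 2, 3, 4, 5, 6, 7] gives [5, 2, 2, 5, 2, 2, 2]; set D = diag(5, 2, 2, 5, 2, 2, 2) and form L = D - A. Computing the eigenvalues of L and sorting gives [0, 2, 2, 2, 2, 5, 7]. The Fiedler value lambda_2 = 2 is strictly positive, so the graph is connected.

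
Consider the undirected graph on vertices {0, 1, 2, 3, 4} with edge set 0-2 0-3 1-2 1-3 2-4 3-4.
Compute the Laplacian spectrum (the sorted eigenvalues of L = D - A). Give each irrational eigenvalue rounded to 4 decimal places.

[0, 2, 2, 3, 5]

With the vertex order [0, 1, 2, 3, 4], the degrees are [2, 2, 3, 3, 2], giving D = diag(2, 2, 3, 3, 2) and L = D - A. The multiplicity of 0 as a Laplacian eigenvalue equals the number of connected components. The single zero eigenvalue shows the graph is connected. There is one zero in the spectrum, matching the 1 component.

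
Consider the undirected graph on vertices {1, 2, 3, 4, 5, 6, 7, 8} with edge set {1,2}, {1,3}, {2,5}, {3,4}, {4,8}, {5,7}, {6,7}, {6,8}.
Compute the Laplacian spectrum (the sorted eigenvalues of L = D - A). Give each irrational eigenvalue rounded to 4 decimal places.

With the vertex order [1, 2, 3, 4, 5, 6, 7, 8], the degrees are [2, 2, 2, 2, 2, 2, 2, 2], giving D = diag(2, 2, 2, 2, 2, 2, 2, 2) and L = D - A. Since every row of L sums to 0, the all-ones vector is in the kernel and 0 is an eigenvalue. The largest eigenvalue, 4, is at most the vertex count 8.

[0, 0.5858, 0.5858, 2, 2, 3.4142, 3.4142, 4]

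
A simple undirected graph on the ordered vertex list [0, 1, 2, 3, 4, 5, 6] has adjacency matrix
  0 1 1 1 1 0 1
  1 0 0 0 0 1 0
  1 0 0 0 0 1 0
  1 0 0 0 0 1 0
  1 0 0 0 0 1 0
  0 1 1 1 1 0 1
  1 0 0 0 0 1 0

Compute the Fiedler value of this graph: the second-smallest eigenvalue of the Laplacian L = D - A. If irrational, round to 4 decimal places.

With the vertex order [0, 1, 2, 3, 4, 5, 6], the degrees are [5, 2, 2, 2, 2, 5, 2], giving D = diag(5, 2, 2, 2, 2, 5, 2) and L = D - A. The sorted Laplacian eigenvalues are [0, 2, 2, 2, 2, 5, 7]; the algebraic connectivity is the second entry, 2. The eigenvalues sum to 20, which equals trace(L) = 2|E|. There is one zero in the spectrum, matching the 1 component.

2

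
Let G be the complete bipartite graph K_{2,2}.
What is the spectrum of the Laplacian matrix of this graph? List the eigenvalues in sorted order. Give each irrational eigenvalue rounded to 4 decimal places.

[0, 2, 2, 4]

The graph has 4 vertices and degree multiset [2, 2, 2, 2]; D is the diagonal matrix of degrees and L = D - A. The multiplicity of 0 as a Laplacian eigenvalue equals the number of connected components. The single zero eigenvalue shows the graph is connected. There is one zero in the spectrum, matching the 1 component.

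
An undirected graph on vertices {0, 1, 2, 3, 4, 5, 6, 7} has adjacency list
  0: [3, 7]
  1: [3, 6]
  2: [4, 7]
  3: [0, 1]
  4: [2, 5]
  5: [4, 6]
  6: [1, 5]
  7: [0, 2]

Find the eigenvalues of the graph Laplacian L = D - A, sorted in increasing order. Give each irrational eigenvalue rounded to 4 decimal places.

[0, 0.5858, 0.5858, 2, 2, 3.4142, 3.4142, 4]

Reading degrees in the order [0, 1, 2, 3, 4, 5, 6, 7] gives [2, 2, 2, 2, 2, 2, 2, 2]; set D = diag(2, 2, 2, 2, 2, 2, 2, 2) and form L = D - A. L is symmetric positive semidefinite, so every eigenvalue is real and nonnegative. The single zero eigenvalue shows the graph is connected.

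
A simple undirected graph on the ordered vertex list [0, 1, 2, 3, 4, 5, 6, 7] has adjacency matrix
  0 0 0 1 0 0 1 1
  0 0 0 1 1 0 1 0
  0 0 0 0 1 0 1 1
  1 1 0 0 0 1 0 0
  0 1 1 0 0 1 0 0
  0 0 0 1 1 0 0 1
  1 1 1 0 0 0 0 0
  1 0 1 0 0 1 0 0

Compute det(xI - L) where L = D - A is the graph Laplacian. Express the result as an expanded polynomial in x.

x^8 - 24x^7 + 240x^6 - 1296x^5 + 4080x^4 - 7488x^3 + 7424x^2 - 3072x

Each diagonal entry of L is the vertex degree and each off-diagonal entry is -1 where an edge is present, 0 otherwise; in the order [0, 1, 2, 3, 4, 5, 6, 7] the diagonal is [3, 3, 3, 3, 3, 3, 3, 3]. The eigenvalues of L are [0, 2, 2, 2, 4, 4, 4, 6]; the characteristic polynomial is the product of (x - lambda_i), which multiplies out to x^8 - 24x^7 + 240x^6 - 1296x^5 + 4080x^4 - 7488x^3 + 7424x^2 - 3072x. The coefficient of x^7 equals -trace(L) = -24, matching the sum of degrees.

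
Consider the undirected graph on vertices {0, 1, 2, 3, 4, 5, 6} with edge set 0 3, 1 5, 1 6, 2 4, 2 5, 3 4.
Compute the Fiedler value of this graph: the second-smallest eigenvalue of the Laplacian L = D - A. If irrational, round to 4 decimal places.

0.1981

With the vertex order [0, 1, 2, 3, 4, 5, 6], the degrees are [1, 2, 2, 2, 2, 2, 1], giving D = diag(1, 2, 2, 2, 2, 2, 1) and L = D - A. The smallest Laplacian eigenvalue is always 0. The next one, lambda_2 = 0.1981, measures how hard the graph is to disconnect: larger values mean better connectivity. The eigenvalues sum to 12, which equals trace(L) = 2|E|. By the matrix-tree theorem the graph has (1/7) * product of the nonzero eigenvalues = 1 spanning tree.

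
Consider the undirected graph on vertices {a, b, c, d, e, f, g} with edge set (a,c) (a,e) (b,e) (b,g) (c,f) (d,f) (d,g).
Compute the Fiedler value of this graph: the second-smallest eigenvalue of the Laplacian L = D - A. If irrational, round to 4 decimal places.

0.7530

Each diagonal entry of L is the vertex degree and each off-diagonal entry is -1 where an edge is present, 0 otherwise; in the order [a, b, c, d, e, f, g] the diagonal is [2, 2, 2, 2, 2, 2, 2]. Computing the eigenvalues of L and sorting gives [0, 0.7530, 0.7530, 2.4450, 2.4450, 3.8019, 3.8019]. The Fiedler value lambda_2 = 0.7530 is strictly positive, so the graph is connected. The largest eigenvalue, 3.8019, is at most the vertex count 7. The eigenvalues sum to 14, which equals trace(L) = 2|E|.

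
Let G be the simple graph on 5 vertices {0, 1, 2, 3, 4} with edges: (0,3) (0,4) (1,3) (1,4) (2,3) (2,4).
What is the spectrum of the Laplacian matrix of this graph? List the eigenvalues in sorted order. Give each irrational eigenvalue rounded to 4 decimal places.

With the vertex order [0, 1, 2, 3, 4], the degrees are [2, 2, 2, 3, 3], giving D = diag(2, 2, 2, 3, 3) and L = D - A. Diagonalising L (or applying a numerical eigensolver to the 5x5 matrix) gives the spectrum above.

[0, 2, 2, 3, 5]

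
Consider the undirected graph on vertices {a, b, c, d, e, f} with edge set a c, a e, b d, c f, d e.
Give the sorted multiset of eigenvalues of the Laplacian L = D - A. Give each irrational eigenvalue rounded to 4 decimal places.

Each diagonal entry of L is the vertex degree and each off-diagonal entry is -1 where an edge is present, 0 otherwise; in the order [a, b, c, d, e, f] the diagonal is [2, 1, 2, 2, 2, 1]. The multiplicity of 0 as a Laplacian eigenvalue equals the number of connected components. There is one zero in the spectrum, matching the 1 component.

[0, 0.2679, 1, 2, 3, 3.7321]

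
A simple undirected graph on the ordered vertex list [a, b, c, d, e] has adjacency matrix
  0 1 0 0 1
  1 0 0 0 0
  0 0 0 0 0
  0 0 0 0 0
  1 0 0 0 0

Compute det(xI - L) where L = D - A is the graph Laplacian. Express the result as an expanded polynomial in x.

Reading degrees in the order [a, b, c, d, e] gives [2, 1, 0, 0, 1]; set D = diag(2, 1, 0, 0, 1) and form L = D - A. L has integer entries, so p(x) = det(xI - L) has integer coefficients. Expanding the determinant yields x^5 - 4x^4 + 3x^3. Since p(0) = det(-L) = 0, x divides p(x). The eigenvalues sum to 4, which equals trace(L) = 2|E|.

x^5 - 4x^4 + 3x^3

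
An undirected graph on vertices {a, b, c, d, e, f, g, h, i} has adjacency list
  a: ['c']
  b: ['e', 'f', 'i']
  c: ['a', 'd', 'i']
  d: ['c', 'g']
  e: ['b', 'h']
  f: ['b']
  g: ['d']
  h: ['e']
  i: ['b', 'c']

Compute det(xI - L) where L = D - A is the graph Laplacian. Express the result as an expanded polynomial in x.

With the vertex order [a, b, c, d, e, f, g, h, i], the degrees are [1, 3, 3, 2, 2, 1, 1, 1, 2], giving D = diag(1, 3, 3, 2, 2, 1, 1, 1, 2) and L = D - A. L has integer entries, so p(x) = det(xI - L) has integer coefficients. Expanding the determinant yields x^9 - 16x^8 + 103x^7 - 344x^6 + 642x^5 - 672x^4 + 376x^3 - 100x^2 + 9x. Since p(0) = det(-L) = 0, x divides p(x). There is one zero in the spectrum, matching the 1 component.

x^9 - 16x^8 + 103x^7 - 344x^6 + 642x^5 - 672x^4 + 376x^3 - 100x^2 + 9x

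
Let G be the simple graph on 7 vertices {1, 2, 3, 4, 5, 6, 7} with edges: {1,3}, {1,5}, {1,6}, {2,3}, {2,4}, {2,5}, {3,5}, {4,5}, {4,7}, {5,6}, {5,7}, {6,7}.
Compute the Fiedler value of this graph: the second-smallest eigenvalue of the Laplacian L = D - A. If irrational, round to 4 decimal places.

Each diagonal entry of L is the vertex degree and each off-diagonal entry is -1 where an edge is present, 0 otherwise; in the order [1, 2, 3, 4, 5, 6, 7] the diagonal is [3, 3, 3, 3, 6, 3, 3]. Computing the eigenvalues of L and sorting gives [0, 2, 2, 4, 4, 5, 7]. The Fiedler value lambda_2 = 2 is strictly positive, so the graph is connected. By the matrix-tree theorem the graph has (1/7) * product of the nonzero eigenvalues = 320 spanning trees.

2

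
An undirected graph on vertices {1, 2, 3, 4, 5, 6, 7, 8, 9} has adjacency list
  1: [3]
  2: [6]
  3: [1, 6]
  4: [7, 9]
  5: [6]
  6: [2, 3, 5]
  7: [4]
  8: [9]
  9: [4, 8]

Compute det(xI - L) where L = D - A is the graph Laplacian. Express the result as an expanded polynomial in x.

Reading degrees in the order [1, 2, 3, 4, 5, 6, 7, 8, 9] gives [1, 1, 2, 2, 1, 3, 1, 1, 2]; set D = diag(1, 1, 2, 2, 1, 3, 1, 1, 2) and form L = D - A. Computing det(xI - L) by cofactor expansion (or equivalently via sum-over-permutations) gives x^9 - 14x^8 + 78x^7 - 222x^6 + 345x^5 - 290x^4 + 122x^3 - 20x^2. The constant term is 0 because L is singular (the all-ones vector lies in its kernel). There are 2 zeros in the spectrum, matching the 2 components.

x^9 - 14x^8 + 78x^7 - 222x^6 + 345x^5 - 290x^4 + 122x^3 - 20x^2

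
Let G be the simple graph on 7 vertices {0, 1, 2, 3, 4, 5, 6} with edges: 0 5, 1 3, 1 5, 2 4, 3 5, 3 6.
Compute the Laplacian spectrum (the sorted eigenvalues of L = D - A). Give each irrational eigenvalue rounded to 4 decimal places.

[0, 0, 0.6972, 1.3820, 2, 3.6180, 4.3028]

Each diagonal entry of L is the vertex degree and each off-diagonal entry is -1 where an edge is present, 0 otherwise; in the order [0, 1, 2, 3, 4, 5, 6] the diagonal is [1, 2, 1, 3, 1, 3, 1]. L is symmetric positive semidefinite, so every eigenvalue is real and nonnegative. The 2 zero eigenvalues correspond to the 2 connected components. The largest eigenvalue, 4.3028, is at most the vertex count 7.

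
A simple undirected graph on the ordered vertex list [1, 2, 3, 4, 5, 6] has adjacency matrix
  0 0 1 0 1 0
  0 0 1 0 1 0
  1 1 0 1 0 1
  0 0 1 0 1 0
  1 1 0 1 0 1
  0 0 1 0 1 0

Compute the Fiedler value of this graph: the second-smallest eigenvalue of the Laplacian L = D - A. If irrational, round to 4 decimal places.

With the vertex order [1, 2, 3, 4, 5, 6], the degrees are [2, 2, 4, 2, 4, 2], giving D = diag(2, 2, 4, 2, 4, 2) and L = D - A. The sorted Laplacian eigenvalues are [0, 2, 2, 2, 4, 6]; the algebraic connectivity is the second entry, 2.

2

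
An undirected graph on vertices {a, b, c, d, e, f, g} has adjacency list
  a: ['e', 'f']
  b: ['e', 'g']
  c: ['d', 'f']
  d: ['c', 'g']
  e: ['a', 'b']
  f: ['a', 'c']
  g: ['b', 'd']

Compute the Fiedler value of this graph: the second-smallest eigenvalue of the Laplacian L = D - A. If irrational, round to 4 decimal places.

Reading degrees in the order [a, b, c, d, e, f, g] gives [2, 2, 2, 2, 2, 2, 2]; set D = diag(2, 2, 2, 2, 2, 2, 2) and form L = D - A. The sorted Laplacian eigenvalues are [0, 0.7530, 0.7530, 2.4450, 2.4450, 3.8019, 3.8019]; the algebraic connectivity is the second entry, 0.7530. The largest eigenvalue, 3.8019, is at most the vertex count 7. There is one zero in the spectrum, matching the 1 component.

0.7530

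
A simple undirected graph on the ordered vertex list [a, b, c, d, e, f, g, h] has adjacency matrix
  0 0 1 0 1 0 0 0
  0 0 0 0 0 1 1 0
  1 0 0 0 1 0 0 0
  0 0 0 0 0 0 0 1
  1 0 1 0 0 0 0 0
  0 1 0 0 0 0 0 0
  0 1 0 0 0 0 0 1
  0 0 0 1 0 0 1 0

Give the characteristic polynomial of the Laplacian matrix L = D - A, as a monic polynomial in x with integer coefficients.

With the vertex order [a, b, c, d, e, f, g, h], the degrees are [2, 2, 2, 1, 2, 1, 2, 2], giving D = diag(2, 2, 2, 1, 2, 1, 2, 2) and L = D - A. Computing det(xI - L) by cofactor expansion (or equivalently via sum-over-permutations) gives x^8 - 14x^7 + 78x^6 - 218x^5 + 314x^4 - 210x^3 + 45x^2. Since p(0) = det(-L) = 0, x divides p(x). There are 2 zeros in the spectrum, matching the 2 components.

x^8 - 14x^7 + 78x^6 - 218x^5 + 314x^4 - 210x^3 + 45x^2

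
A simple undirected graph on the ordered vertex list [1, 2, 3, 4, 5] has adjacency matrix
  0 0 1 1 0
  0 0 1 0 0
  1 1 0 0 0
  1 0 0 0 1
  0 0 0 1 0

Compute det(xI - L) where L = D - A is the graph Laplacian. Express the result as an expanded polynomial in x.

x^5 - 8x^4 + 21x^3 - 20x^2 + 5x

Each diagonal entry of L is the vertex degree and each off-diagonal entry is -1 where an edge is present, 0 otherwise; in the order [1, 2, 3, 4, 5] the diagonal is [2, 1, 2, 2, 1]. L has integer entries, so p(x) = det(xI - L) has integer coefficients. Expanding the determinant yields x^5 - 8x^4 + 21x^3 - 20x^2 + 5x. The coefficient of x^4 equals -trace(L) = -8, matching the sum of degrees. By the matrix-tree theorem the graph has (1/5) * product of the nonzero eigenvalues = 1 spanning tree. The largest eigenvalue, 3.6180, is at most the vertex count 5.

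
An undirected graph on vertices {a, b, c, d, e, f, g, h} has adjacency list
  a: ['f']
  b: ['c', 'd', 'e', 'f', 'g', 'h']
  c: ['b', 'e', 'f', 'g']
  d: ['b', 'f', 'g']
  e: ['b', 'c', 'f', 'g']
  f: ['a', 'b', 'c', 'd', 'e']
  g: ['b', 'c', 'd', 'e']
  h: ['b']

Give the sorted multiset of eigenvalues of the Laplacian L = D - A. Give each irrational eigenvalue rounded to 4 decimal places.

[0, 0.8162, 1.1400, 3, 4.5257, 5, 6.4565, 7.0616]

With the vertex order [a, b, c, d, e, f, g, h], the degrees are [1, 6, 4, 3, 4, 5, 4, 1], giving D = diag(1, 6, 4, 3, 4, 5, 4, 1) and L = D - A. Since every row of L sums to 0, the all-ones vector is in the kernel and 0 is an eigenvalue.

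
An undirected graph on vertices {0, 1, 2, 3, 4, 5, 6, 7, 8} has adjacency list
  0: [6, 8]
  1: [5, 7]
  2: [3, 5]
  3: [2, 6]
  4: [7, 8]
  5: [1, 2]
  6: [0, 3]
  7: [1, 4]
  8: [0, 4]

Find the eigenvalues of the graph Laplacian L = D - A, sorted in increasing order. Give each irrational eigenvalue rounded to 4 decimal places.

Each diagonal entry of L is the vertex degree and each off-diagonal entry is -1 where an edge is present, 0 otherwise; in the order [0, 1, 2, 3, 4, 5, 6, 7, 8] the diagonal is [2, 2, 2, 2, 2, 2, 2, 2, 2]. L is symmetric positive semidefinite, so every eigenvalue is real and nonnegative. The single zero eigenvalue shows the graph is connected. There is one zero in the spectrum, matching the 1 component.

[0, 0.4679, 0.4679, 1.6527, 1.6527, 3, 3, 3.8794, 3.8794]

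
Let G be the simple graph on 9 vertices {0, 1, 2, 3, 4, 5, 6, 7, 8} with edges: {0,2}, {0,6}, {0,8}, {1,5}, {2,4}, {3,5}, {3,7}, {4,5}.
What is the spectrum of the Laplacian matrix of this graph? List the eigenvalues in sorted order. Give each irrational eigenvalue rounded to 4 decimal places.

[0, 0.1538, 0.5764, 1, 1, 2.1128, 2.6757, 4.0748, 4.4065]

With the vertex order [0, 1, 2, 3, 4, 5, 6, 7, 8], the degrees are [3, 1, 2, 2, 2, 3, 1, 1, 1], giving D = diag(3, 1, 2, 2, 2, 3, 1, 1, 1) and L = D - A. Diagonalising L (or applying a numerical eigensolver to the 9x9 matrix) gives the spectrum above.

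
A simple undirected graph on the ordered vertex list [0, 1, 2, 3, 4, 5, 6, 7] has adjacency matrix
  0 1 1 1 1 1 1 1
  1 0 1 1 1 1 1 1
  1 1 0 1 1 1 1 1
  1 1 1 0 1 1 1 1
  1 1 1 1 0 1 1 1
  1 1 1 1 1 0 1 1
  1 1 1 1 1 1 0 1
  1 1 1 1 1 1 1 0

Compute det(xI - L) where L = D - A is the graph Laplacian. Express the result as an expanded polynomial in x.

x^8 - 56x^7 + 1344x^6 - 17920x^5 + 143360x^4 - 688128x^3 + 1835008x^2 - 2097152x

Reading degrees in the order [0, 1, 2, 3, 4, 5, 6, 7] gives [7, 7, 7, 7, 7, 7, 7, 7]; set D = diag(7, 7, 7, 7, 7, 7, 7, 7) and form L = D - A. Computing det(xI - L) by cofactor expansion (or equivalently via sum-over-permutations) gives x^8 - 56x^7 + 1344x^6 - 17920x^5 + 143360x^4 - 688128x^3 + 1835008x^2 - 2097152x. Since p(0) = det(-L) = 0, x divides p(x). The largest eigenvalue, 8, is at most the vertex count 8.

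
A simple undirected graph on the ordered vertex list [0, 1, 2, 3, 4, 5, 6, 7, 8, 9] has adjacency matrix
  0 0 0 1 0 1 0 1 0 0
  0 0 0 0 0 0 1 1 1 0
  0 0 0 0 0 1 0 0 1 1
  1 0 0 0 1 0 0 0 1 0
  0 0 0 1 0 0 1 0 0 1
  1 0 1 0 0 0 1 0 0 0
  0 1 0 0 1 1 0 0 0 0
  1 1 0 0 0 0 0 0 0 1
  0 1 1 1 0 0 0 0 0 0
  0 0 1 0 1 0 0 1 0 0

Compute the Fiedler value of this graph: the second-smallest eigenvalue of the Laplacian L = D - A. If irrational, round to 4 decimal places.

Each diagonal entry of L is the vertex degree and each off-diagonal entry is -1 where an edge is present, 0 otherwise; in the order [0, 1, 2, 3, 4, 5, 6, 7, 8, 9] the diagonal is [3, 3, 3, 3, 3, 3, 3, 3, 3, 3]. The sorted Laplacian eigenvalues are [0, 2, 2, 2, 2, 2, 5, 5, 5, 5]; the algebraic connectivity is the second entry, 2.

2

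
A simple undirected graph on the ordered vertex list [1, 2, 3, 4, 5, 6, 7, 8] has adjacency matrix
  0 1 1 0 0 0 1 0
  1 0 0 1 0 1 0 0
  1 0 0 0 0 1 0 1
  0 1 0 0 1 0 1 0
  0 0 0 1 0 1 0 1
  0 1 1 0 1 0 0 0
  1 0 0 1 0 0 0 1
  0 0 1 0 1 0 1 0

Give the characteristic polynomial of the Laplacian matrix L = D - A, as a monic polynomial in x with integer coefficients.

With the vertex order [1, 2, 3, 4, 5, 6, 7, 8], the degrees are [3, 3, 3, 3, 3, 3, 3, 3], giving D = diag(3, 3, 3, 3, 3, 3, 3, 3) and L = D - A. The eigenvalues of L are [0, 2, 2, 2, 4, 4, 4, 6]; the characteristic polynomial is the product of (x - lambda_i), which multiplies out to x^8 - 24x^7 + 240x^6 - 1296x^5 + 4080x^4 - 7488x^3 + 7424x^2 - 3072x. Since p(0) = det(-L) = 0, x divides p(x). The largest eigenvalue, 6, is at most the vertex count 8.

x^8 - 24x^7 + 240x^6 - 1296x^5 + 4080x^4 - 7488x^3 + 7424x^2 - 3072x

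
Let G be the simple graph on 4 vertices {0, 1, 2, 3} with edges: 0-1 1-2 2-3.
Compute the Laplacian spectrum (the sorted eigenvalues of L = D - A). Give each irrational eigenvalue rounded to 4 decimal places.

[0, 0.5858, 2, 3.4142]

With the vertex order [0, 1, 2, 3], the degrees are [1, 2, 2, 1], giving D = diag(1, 2, 2, 1) and L = D - A. The multiplicity of 0 as a Laplacian eigenvalue equals the number of connected components. By the matrix-tree theorem the graph has (1/4) * product of the nonzero eigenvalues = 1 spanning tree.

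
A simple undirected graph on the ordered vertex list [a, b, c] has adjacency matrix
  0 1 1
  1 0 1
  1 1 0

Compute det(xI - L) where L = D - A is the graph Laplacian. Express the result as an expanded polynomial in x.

With the vertex order [a, b, c], the degrees are [2, 2, 2], giving D = diag(2, 2, 2) and L = D - A. L has integer entries, so p(x) = det(xI - L) has integer coefficients. Expanding the determinant yields x^3 - 6x^2 + 9x. Since p(0) = det(-L) = 0, x divides p(x). The largest eigenvalue, 3, is at most the vertex count 3.

x^3 - 6x^2 + 9x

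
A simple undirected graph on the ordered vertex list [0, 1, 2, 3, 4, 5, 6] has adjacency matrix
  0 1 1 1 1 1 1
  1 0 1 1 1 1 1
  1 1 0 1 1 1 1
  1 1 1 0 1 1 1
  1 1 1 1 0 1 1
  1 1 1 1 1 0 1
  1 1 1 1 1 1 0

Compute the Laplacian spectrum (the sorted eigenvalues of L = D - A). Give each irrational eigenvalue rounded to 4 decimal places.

[0, 7, 7, 7, 7, 7, 7]

With the vertex order [0, 1, 2, 3, 4, 5, 6], the degrees are [6, 6, 6, 6, 6, 6, 6], giving D = diag(6, 6, 6, 6, 6, 6, 6) and L = D - A. Diagonalising L (or applying a numerical eigensolver to the 7x7 matrix) gives the spectrum above. The largest eigenvalue, 7, is at most the vertex count 7.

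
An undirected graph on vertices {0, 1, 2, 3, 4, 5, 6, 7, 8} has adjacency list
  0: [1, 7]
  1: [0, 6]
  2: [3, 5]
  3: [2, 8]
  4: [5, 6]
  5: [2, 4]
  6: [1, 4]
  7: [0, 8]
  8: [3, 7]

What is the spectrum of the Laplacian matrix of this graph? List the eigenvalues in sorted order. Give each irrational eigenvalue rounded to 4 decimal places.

[0, 0.4679, 0.4679, 1.6527, 1.6527, 3, 3, 3.8794, 3.8794]

With the vertex order [0, 1, 2, 3, 4, 5, 6, 7, 8], the degrees are [2, 2, 2, 2, 2, 2, 2, 2, 2], giving D = diag(2, 2, 2, 2, 2, 2, 2, 2, 2) and L = D - A. Diagonalising L (or applying a numerical eigensolver to the 9x9 matrix) gives the spectrum above. The single zero eigenvalue shows the graph is connected. The largest eigenvalue, 3.8794, is at most the vertex count 9.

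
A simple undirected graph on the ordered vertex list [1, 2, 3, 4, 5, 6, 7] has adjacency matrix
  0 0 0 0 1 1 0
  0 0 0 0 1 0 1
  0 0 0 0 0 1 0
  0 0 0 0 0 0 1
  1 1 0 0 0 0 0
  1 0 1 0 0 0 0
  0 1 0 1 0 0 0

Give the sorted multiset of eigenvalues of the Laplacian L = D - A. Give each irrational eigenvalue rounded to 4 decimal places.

[0, 0.1981, 0.7530, 1.5550, 2.4450, 3.2470, 3.8019]

Reading degrees in the order [1, 2, 3, 4, 5, 6, 7] gives [2, 2, 1, 1, 2, 2, 2]; set D = diag(2, 2, 1, 1, 2, 2, 2) and form L = D - A. Diagonalising L (or applying a numerical eigensolver to the 7x7 matrix) gives the spectrum above. The single zero eigenvalue shows the graph is connected.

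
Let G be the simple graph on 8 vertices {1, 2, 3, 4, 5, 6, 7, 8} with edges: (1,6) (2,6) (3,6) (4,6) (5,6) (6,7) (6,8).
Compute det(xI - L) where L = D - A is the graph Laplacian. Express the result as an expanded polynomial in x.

x^8 - 14x^7 + 63x^6 - 140x^5 + 175x^4 - 126x^3 + 49x^2 - 8x

With the vertex order [1, 2, 3, 4, 5, 6, 7, 8], the degrees are [1, 1, 1, 1, 1, 7, 1, 1], giving D = diag(1, 1, 1, 1, 1, 7, 1, 1) and L = D - A. Computing det(xI - L) by cofactor expansion (or equivalently via sum-over-permutations) gives x^8 - 14x^7 + 63x^6 - 140x^5 + 175x^4 - 126x^3 + 49x^2 - 8x. Since p(0) = det(-L) = 0, x divides p(x). By the matrix-tree theorem the graph has (1/8) * product of the nonzero eigenvalues = 1 spanning tree.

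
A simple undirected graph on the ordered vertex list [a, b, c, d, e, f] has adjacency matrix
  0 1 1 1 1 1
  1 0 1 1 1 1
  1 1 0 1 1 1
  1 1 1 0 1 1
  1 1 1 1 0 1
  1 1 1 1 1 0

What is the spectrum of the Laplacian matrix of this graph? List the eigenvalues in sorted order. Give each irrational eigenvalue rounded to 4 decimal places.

Each diagonal entry of L is the vertex degree and each off-diagonal entry is -1 where an edge is present, 0 otherwise; in the order [a, b, c, d, e, f] the diagonal is [5, 5, 5, 5, 5, 5]. Diagonalising L (or applying a numerical eigensolver to the 6x6 matrix) gives the spectrum above. By the matrix-tree theorem the graph has (1/6) * product of the nonzero eigenvalues = 1296 spanning trees.

[0, 6, 6, 6, 6, 6]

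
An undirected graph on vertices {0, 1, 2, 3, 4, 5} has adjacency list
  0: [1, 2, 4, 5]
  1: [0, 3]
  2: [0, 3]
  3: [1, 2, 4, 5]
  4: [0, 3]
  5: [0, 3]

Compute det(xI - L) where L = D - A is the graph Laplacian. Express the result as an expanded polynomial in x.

x^6 - 16x^5 + 96x^4 - 272x^3 + 368x^2 - 192x

Each diagonal entry of L is the vertex degree and each off-diagonal entry is -1 where an edge is present, 0 otherwise; in the order [0, 1, 2, 3, 4, 5] the diagonal is [4, 2, 2, 4, 2, 2]. The eigenvalues of L are [0, 2, 2, 2, 4, 6]; the characteristic polynomial is the product of (x - lambda_i), which multiplies out to x^6 - 16x^5 + 96x^4 - 272x^3 + 368x^2 - 192x. Since p(0) = det(-L) = 0, x divides p(x).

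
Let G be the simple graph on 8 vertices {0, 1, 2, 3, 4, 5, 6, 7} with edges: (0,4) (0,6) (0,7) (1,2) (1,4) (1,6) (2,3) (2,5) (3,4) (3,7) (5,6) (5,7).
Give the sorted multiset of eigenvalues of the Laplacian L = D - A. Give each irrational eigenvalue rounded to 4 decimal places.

With the vertex order [0, 1, 2, 3, 4, 5, 6, 7], the degrees are [3, 3, 3, 3, 3, 3, 3, 3], giving D = diag(3, 3, 3, 3, 3, 3, 3, 3) and L = D - A. Diagonalising L (or applying a numerical eigensolver to the 8x8 matrix) gives the spectrum above. The single zero eigenvalue shows the graph is connected. There is one zero in the spectrum, matching the 1 component. The largest eigenvalue, 6, is at most the vertex count 8.

[0, 2, 2, 2, 4, 4, 4, 6]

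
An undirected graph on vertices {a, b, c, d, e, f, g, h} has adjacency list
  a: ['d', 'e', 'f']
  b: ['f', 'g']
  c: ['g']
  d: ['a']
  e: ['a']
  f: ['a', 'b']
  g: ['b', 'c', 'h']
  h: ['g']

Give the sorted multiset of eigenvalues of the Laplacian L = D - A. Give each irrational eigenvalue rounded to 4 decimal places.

With the vertex order [a, b, c, d, e, f, g, h], the degrees are [3, 2, 1, 1, 1, 2, 3, 1], giving D = diag(3, 2, 1, 1, 1, 2, 3, 1) and L = D - A. L is symmetric positive semidefinite, so every eigenvalue is real and nonnegative. The single zero eigenvalue shows the graph is connected. By the matrix-tree theorem the graph has (1/8) * product of the nonzero eigenvalues = 1 spanning tree. The eigenvalues sum to 14, which equals trace(L) = 2|E|.

[0, 0.1864, 1, 1, 1, 2.4707, 4, 4.3429]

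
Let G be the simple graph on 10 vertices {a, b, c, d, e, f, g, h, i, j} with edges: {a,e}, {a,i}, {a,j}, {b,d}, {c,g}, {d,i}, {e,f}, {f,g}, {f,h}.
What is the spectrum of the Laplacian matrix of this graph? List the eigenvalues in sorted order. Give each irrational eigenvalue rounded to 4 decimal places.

Reading degrees in the order [a, b, c, d, e, f, g, h, i, j] gives [3, 1, 1, 2, 2, 3, 2, 1, 2, 1]; set D = diag(3, 1, 1, 2, 2, 3, 2, 1, 2, 1) and form L = D - A. L is symmetric positive semidefinite, so every eigenvalue is real and nonnegative. There is one zero in the spectrum, matching the 1 component. The largest eigenvalue, 4.5340, is at most the vertex count 10.

[0, 0.1378, 0.4258, 0.6323, 1.3282, 1.5820, 2.3435, 3.0242, 3.9923, 4.5340]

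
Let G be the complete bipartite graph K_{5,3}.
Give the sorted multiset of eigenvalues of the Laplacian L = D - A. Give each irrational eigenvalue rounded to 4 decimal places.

[0, 3, 3, 3, 3, 5, 5, 8]

The graph has 8 vertices and degree multiset [5, 5, 5, 3, 3, 3, 3, 3]; D is the diagonal matrix of degrees and L = D - A. Since every row of L sums to 0, the all-ones vector is in the kernel and 0 is an eigenvalue. The largest eigenvalue, 8, is at most the vertex count 8.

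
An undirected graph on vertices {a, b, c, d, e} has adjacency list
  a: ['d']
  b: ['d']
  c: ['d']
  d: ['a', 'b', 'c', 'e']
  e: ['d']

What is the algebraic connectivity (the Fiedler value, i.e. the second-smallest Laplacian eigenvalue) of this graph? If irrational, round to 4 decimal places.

Reading degrees in the order [a, b, c, d, e] gives [1, 1, 1, 4, 1]; set D = diag(1, 1, 1, 4, 1) and form L = D - A. Computing the eigenvalues of L and sorting gives [0, 1, 1, 1, 5]. The Fiedler value lambda_2 = 1 is strictly positive, so the graph is connected. There is one zero in the spectrum, matching the 1 component.

1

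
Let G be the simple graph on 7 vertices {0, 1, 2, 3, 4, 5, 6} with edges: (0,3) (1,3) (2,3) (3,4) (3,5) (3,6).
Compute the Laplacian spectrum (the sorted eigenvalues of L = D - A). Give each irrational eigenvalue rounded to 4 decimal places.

[0, 1, 1, 1, 1, 1, 7]

With the vertex order [0, 1, 2, 3, 4, 5, 6], the degrees are [1, 1, 1, 6, 1, 1, 1], giving D = diag(1, 1, 1, 6, 1, 1, 1) and L = D - A. Since every row of L sums to 0, the all-ones vector is in the kernel and 0 is an eigenvalue. The single zero eigenvalue shows the graph is connected. By the matrix-tree theorem the graph has (1/7) * product of the nonzero eigenvalues = 1 spanning tree. The largest eigenvalue, 7, is at most the vertex count 7.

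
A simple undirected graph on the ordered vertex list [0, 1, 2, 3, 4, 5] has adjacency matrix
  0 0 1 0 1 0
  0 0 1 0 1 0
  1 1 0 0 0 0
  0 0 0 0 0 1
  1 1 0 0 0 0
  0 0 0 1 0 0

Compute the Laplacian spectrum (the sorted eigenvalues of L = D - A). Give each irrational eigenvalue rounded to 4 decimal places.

[0, 0, 2, 2, 2, 4]

Each diagonal entry of L is the vertex degree and each off-diagonal entry is -1 where an edge is present, 0 otherwise; in the order [0, 1, 2, 3, 4, 5] the diagonal is [2, 2, 2, 1, 2, 1]. Diagonalising L (or applying a numerical eigensolver to the 6x6 matrix) gives the spectrum above. The 2 zero eigenvalues correspond to the 2 connected components. The eigenvalues sum to 10, which equals trace(L) = 2|E|.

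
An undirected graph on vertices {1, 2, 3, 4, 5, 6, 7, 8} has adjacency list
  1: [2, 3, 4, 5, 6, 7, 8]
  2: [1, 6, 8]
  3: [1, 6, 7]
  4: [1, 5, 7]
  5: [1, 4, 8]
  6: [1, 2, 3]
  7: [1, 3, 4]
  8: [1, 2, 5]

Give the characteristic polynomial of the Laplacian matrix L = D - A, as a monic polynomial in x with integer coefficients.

With the vertex order [1, 2, 3, 4, 5, 6, 7, 8], the degrees are [7, 3, 3, 3, 3, 3, 3, 3], giving D = diag(7, 3, 3, 3, 3, 3, 3, 3) and L = D - A. L has integer entries, so p(x) = det(xI - L) has integer coefficients. Expanding the determinant yields x^8 - 28x^7 + 322x^6 - 1974x^5 + 6965x^4 - 14126x^3 + 15225x^2 - 6728x. The coefficient of x^7 equals -trace(L) = -28, matching the sum of degrees.

x^8 - 28x^7 + 322x^6 - 1974x^5 + 6965x^4 - 14126x^3 + 15225x^2 - 6728x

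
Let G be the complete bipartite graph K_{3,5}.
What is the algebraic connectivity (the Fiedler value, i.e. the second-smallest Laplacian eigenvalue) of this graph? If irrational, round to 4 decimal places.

The graph has 8 vertices and degree multiset [5, 5, 5, 3, 3, 3, 3, 3]; D is the diagonal matrix of degrees and L = D - A. Computing the eigenvalues of L and sorting gives [0, 3, 3, 3, 3, 5, 5, 8]. The Fiedler value lambda_2 = 3 is strictly positive, so the graph is connected.

3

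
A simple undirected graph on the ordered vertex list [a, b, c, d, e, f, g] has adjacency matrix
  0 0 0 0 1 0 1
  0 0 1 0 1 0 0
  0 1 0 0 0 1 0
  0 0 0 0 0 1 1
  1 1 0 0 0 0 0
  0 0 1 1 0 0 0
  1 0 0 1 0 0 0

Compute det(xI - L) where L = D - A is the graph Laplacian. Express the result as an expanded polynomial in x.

x^7 - 14x^6 + 77x^5 - 210x^4 + 294x^3 - 196x^2 + 49x

With the vertex order [a, b, c, d, e, f, g], the degrees are [2, 2, 2, 2, 2, 2, 2], giving D = diag(2, 2, 2, 2, 2, 2, 2) and L = D - A. L has integer entries, so p(x) = det(xI - L) has integer coefficients. Expanding the determinant yields x^7 - 14x^6 + 77x^5 - 210x^4 + 294x^3 - 196x^2 + 49x. Since p(0) = det(-L) = 0, x divides p(x). The eigenvalues sum to 14, which equals trace(L) = 2|E|.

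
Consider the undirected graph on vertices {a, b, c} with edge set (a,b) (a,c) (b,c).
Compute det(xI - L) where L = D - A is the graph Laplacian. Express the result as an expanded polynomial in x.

Reading degrees in the order [a, b, c] gives [2, 2, 2]; set D = diag(2, 2, 2) and form L = D - A. L has integer entries, so p(x) = det(xI - L) has integer coefficients. Expanding the determinant yields x^3 - 6x^2 + 9x. Since p(0) = det(-L) = 0, x divides p(x). There is one zero in the spectrum, matching the 1 component.

x^3 - 6x^2 + 9x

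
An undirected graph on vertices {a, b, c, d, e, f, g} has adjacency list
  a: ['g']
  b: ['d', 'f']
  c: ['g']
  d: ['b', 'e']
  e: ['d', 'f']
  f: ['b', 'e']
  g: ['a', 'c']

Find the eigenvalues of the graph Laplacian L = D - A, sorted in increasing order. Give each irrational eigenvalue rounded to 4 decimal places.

[0, 0, 1, 2, 2, 3, 4]

Reading degrees in the order [a, b, c, d, e, f, g] gives [1, 2, 1, 2, 2, 2, 2]; set D = diag(1, 2, 1, 2, 2, 2, 2) and form L = D - A. Since every row of L sums to 0, the all-ones vector is in the kernel and 0 is an eigenvalue. The 2 zero eigenvalues correspond to the 2 connected components. There are 2 zeros in the spectrum, matching the 2 components. The largest eigenvalue, 4, is at most the vertex count 7.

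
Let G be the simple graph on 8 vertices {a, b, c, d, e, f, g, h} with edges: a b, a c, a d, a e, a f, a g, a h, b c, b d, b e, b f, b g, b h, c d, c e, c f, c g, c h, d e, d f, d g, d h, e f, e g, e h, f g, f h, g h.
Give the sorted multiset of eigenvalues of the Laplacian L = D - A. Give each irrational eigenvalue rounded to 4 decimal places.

Each diagonal entry of L is the vertex degree and each off-diagonal entry is -1 where an edge is present, 0 otherwise; in the order [a, b, c, d, e, f, g, h] the diagonal is [7, 7, 7, 7, 7, 7, 7, 7]. Since every row of L sums to 0, the all-ones vector is in the kernel and 0 is an eigenvalue. The single zero eigenvalue shows the graph is connected. There is one zero in the spectrum, matching the 1 component.

[0, 8, 8, 8, 8, 8, 8, 8]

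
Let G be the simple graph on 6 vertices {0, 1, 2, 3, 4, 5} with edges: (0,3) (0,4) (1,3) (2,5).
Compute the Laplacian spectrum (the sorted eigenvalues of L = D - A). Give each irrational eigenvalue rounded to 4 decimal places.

[0, 0, 0.5858, 2, 2, 3.4142]

Reading degrees in the order [0, 1, 2, 3, 4, 5] gives [2, 1, 1, 2, 1, 1]; set D = diag(2, 1, 1, 2, 1, 1) and form L = D - A. The multiplicity of 0 as a Laplacian eigenvalue equals the number of connected components. The 2 zero eigenvalues correspond to the 2 connected components. The eigenvalues sum to 8, which equals trace(L) = 2|E|. The largest eigenvalue, 3.4142, is at most the vertex count 6.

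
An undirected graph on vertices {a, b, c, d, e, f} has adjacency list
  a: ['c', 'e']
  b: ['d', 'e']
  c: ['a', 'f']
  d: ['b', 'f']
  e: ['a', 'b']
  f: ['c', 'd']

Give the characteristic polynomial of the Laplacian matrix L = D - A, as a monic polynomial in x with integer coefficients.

x^6 - 12x^5 + 54x^4 - 112x^3 + 105x^2 - 36x

Each diagonal entry of L is the vertex degree and each off-diagonal entry is -1 where an edge is present, 0 otherwise; in the order [a, b, c, d, e, f] the diagonal is [2, 2, 2, 2, 2, 2]. L has integer entries, so p(x) = det(xI - L) has integer coefficients. Expanding the determinant yields x^6 - 12x^5 + 54x^4 - 112x^3 + 105x^2 - 36x. The coefficient of x^5 equals -trace(L) = -12, matching the sum of degrees. The largest eigenvalue, 4, is at most the vertex count 6. The eigenvalues sum to 12, which equals trace(L) = 2|E|.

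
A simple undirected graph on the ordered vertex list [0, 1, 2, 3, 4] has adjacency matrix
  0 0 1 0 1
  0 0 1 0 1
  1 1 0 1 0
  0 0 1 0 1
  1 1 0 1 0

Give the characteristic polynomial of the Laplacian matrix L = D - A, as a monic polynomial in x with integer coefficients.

Reading degrees in the order [0, 1, 2, 3, 4] gives [2, 2, 3, 2, 3]; set D = diag(2, 2, 3, 2, 3) and form L = D - A. The eigenvalues of L are [0, 2, 2, 3, 5]; the characteristic polynomial is the product of (x - lambda_i), which multiplies out to x^5 - 12x^4 + 51x^3 - 92x^2 + 60x. The coefficient of x^4 equals -trace(L) = -12, matching the sum of degrees. By the matrix-tree theorem the graph has (1/5) * product of the nonzero eigenvalues = 12 spanning trees. There is one zero in the spectrum, matching the 1 component.

x^5 - 12x^4 + 51x^3 - 92x^2 + 60x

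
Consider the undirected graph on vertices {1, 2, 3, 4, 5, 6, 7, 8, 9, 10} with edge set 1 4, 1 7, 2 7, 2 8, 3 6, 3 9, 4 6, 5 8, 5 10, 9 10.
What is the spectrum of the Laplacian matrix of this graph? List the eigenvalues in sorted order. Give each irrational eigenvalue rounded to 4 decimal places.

[0, 0.3820, 0.3820, 1.3820, 1.3820, 2.6180, 2.6180, 3.6180, 3.6180, 4]

Reading degrees in the order [1, 2, 3, 4, 5, 6, 7, 8, 9, 10] gives [2, 2, 2, 2, 2, 2, 2, 2, 2, 2]; set D = diag(2, 2, 2, 2, 2, 2, 2, 2, 2, 2) and form L = D - A. L is symmetric positive semidefinite, so every eigenvalue is real and nonnegative. The single zero eigenvalue shows the graph is connected.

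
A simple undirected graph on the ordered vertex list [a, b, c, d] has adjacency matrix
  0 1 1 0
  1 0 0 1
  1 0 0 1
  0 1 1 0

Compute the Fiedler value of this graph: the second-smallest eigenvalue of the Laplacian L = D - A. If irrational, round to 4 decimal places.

Each diagonal entry of L is the vertex degree and each off-diagonal entry is -1 where an edge is present, 0 otherwise; in the order [a, b, c, d] the diagonal is [2, 2, 2, 2]. Computing the eigenvalues of L and sorting gives [0, 2, 2, 4]. The Fiedler value lambda_2 = 2 is strictly positive, so the graph is connected. The eigenvalues sum to 8, which equals trace(L) = 2|E|.

2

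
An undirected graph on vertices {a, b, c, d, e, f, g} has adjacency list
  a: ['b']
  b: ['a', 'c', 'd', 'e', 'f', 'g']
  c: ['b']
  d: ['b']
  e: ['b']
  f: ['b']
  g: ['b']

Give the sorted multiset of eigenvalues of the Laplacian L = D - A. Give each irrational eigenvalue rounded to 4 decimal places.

[0, 1, 1, 1, 1, 1, 7]

Each diagonal entry of L is the vertex degree and each off-diagonal entry is -1 where an edge is present, 0 otherwise; in the order [a, b, c, d, e, f, g] the diagonal is [1, 6, 1, 1, 1, 1, 1]. Since every row of L sums to 0, the all-ones vector is in the kernel and 0 is an eigenvalue. The largest eigenvalue, 7, is at most the vertex count 7.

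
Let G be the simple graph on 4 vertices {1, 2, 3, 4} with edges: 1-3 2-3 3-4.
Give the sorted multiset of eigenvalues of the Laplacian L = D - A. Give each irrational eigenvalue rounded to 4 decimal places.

[0, 1, 1, 4]

Reading degrees in the order [1, 2, 3, 4] gives [1, 1, 3, 1]; set D = diag(1, 1, 3, 1) and form L = D - A. Diagonalising L (or applying a numerical eigensolver to the 4x4 matrix) gives the spectrum above. The single zero eigenvalue shows the graph is connected. The largest eigenvalue, 4, is at most the vertex count 4.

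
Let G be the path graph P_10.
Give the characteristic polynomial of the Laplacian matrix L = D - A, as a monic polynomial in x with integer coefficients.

The graph has 10 vertices and degree multiset [2, 2, 2, 2, 2, 2, 2, 2, 1, 1]; D is the diagonal matrix of degrees and L = D - A. Computing det(xI - L) by cofactor expansion (or equivalently via sum-over-permutations) gives x^10 - 18x^9 + 136x^8 - 560x^7 + 1365x^6 - 2002x^5 + 1716x^4 - 792x^3 + 165x^2 - 10x. The constant term is 0 because L is singular (the all-ones vector lies in its kernel). The largest eigenvalue, 3.9021, is at most the vertex count 10.

x^10 - 18x^9 + 136x^8 - 560x^7 + 1365x^6 - 2002x^5 + 1716x^4 - 792x^3 + 165x^2 - 10x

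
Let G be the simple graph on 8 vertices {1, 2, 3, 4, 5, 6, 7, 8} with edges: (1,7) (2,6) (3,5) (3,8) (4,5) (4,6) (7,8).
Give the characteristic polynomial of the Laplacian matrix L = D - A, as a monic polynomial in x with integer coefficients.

x^8 - 14x^7 + 78x^6 - 220x^5 + 330x^4 - 252x^3 + 84x^2 - 8x

Reading degrees in the order [1, 2, 3, 4, 5, 6, 7, 8] gives [1, 1, 2, 2, 2, 2, 2, 2]; set D = diag(1, 1, 2, 2, 2, 2, 2, 2) and form L = D - A. Computing det(xI - L) by cofactor expansion (or equivalently via sum-over-permutations) gives x^8 - 14x^7 + 78x^6 - 220x^5 + 330x^4 - 252x^3 + 84x^2 - 8x. Since p(0) = det(-L) = 0, x divides p(x). The eigenvalues sum to 14, which equals trace(L) = 2|E|.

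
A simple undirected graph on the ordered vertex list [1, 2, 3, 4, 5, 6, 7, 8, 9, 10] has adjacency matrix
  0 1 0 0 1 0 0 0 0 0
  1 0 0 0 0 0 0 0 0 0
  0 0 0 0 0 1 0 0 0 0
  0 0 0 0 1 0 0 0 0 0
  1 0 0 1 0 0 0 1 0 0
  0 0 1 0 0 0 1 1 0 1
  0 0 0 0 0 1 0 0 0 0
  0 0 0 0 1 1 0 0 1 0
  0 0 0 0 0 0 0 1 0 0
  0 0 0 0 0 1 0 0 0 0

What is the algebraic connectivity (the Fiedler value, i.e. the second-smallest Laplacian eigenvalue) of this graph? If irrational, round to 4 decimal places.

Reading degrees in the order [1, 2, 3, 4, 5, 6, 7, 8, 9, 10] gives [2, 1, 1, 1, 3, 4, 1, 3, 1, 1]; set D = diag(2, 1, 1, 1, 3, 4, 1, 3, 1, 1) and form L = D - A. Computing the eigenvalues of L and sorting gives [0, 0.1881, 0.5415, 0.7203, 1, 1, 2.0898, 2.8800, 4.2424, 5.3379]. The Fiedler value lambda_2 = 0.1881 is strictly positive, so the graph is connected.

0.1881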